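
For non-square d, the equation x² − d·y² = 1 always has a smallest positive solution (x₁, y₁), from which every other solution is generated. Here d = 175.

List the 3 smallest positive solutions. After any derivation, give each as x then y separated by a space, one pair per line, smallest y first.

2024 153
8193151 619344
33165873224 2507104359

√175 = [13; 4,2,1,2,4,26, …], period ℓ=6 (even) → k=5
step 0: (13, 1)  from 13·(1,0) + (0,1)
…
step 4: (463, 35)  from 2·(172,13) + (119,9)
step 5: (2024, 153)  from 4·(463,35) + (172,13)
→ (2024, 153).  Check: 2024²=4096576, 175·153²=4096575, difference 1.
n=2: (2024,153)∘(2024,153) = (2024·2024+175·153·153, 2024·153+153·2024) = (8193151,619344)
n=3: (8193151,619344)∘(2024,153) = (2024·8193151+175·153·619344, 2024·619344+153·8193151) = (33165873224,2507104359)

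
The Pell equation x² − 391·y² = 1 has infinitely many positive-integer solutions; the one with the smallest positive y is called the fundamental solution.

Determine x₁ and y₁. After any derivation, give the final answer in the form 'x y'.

7338680 371133

√391 → a₀=19, period (1,3,2,2,1,…,3,1,38); ℓ=16 even so k=15
i=0: a=19 ⇒ p=19, q=1
i=1: a=1 ⇒ p=20, q=1
i=2: a=3 ⇒ p=79, q=4
i=3: a=2 ⇒ p=178, q=9
i=4: a=2 ⇒ p=435, q=22
i=5: a=1 ⇒ p=613, q=31
i=6: a=1 ⇒ p=1048, q=53
i=7: a=2 ⇒ p=2709, q=137
i=8: a=19 ⇒ p=52519, q=2656
i=9: a=2 ⇒ p=107747, q=5449
i=10: a=1 ⇒ p=160266, q=8105
…
i=12: a=2 ⇒ p=696292, q=35213
i=13: a=2 ⇒ p=1660597, q=83980
i=14: a=3 ⇒ p=5678083, q=287153
i=15: a=1 ⇒ p=7338680, q=371133
fundamental: x₁=7338680, y₁=371133  (since 53856224142400 − 391·137739703689 = 1)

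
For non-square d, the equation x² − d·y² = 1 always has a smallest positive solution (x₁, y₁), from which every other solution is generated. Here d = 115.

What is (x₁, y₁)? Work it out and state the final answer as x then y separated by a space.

√115 = [10; 1,2,1,1,1,1,1,2,1,20, …], period ℓ=10 (even) → k=9
i=0: a=10 ⇒ p=10, q=1
i=1: a=1 ⇒ p=11, q=1
i=2: a=2 ⇒ p=32, q=3
i=3: a=1 ⇒ p=43, q=4
i=4: a=1 ⇒ p=75, q=7
…
i=6: a=1 ⇒ p=193, q=18
…
i=8: a=2 ⇒ p=815, q=76
i=9: a=1 ⇒ p=1126, q=105
→ (1126, 105).  Check: 1126²=1267876, 115·105²=1267875, difference 1.

1126 105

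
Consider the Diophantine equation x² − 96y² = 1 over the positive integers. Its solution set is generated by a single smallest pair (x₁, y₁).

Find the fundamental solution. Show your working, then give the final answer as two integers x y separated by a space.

49 5

√96 = [9; 1,3,1,18, …], period ℓ=4 (even) → k=3
i=0: a=9 ⇒ p=9, q=1
i=1: a=1 ⇒ p=10, q=1
i=2: a=3 ⇒ p=39, q=4
i=3: a=1 ⇒ p=49, q=5
fundamental: x₁=49, y₁=5  (since 2401 − 96·25 = 1)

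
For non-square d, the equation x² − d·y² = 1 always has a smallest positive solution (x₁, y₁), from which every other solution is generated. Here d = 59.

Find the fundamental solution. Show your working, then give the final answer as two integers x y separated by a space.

[7; 1,2,7,2,1,14] for √59; ℓ=6 ⇒ convergent index 5
step 0: (7, 1)  from 7·(1,0) + (0,1)
step 1: (8, 1)  from 1·(7,1) + (1,0)
step 2: (23, 3)  from 2·(8,1) + (7,1)
step 3: (169, 22)  from 7·(23,3) + (8,1)
step 4: (361, 47)  from 2·(169,22) + (23,3)
step 5: (530, 69)  from 1·(361,47) + (169,22)
(x₁, y₁) = (530, 69);  530² − 59·69² = 1 ✓

530 69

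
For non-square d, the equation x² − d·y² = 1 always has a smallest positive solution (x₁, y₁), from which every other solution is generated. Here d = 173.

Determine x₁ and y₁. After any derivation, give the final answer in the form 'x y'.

[13; 6,1,1,6,26] for √173; ℓ=5 ⇒ convergent index 9
step 0: (13, 1)  from 13·(1,0) + (0,1)
step 1: (79, 6)  from 6·(13,1) + (1,0)
step 2: (92, 7)  from 1·(79,6) + (13,1)
…
step 4: (1118, 85)  from 6·(171,13) + (92,7)
step 5: (29239, 2223)  from 26·(1118,85) + (171,13)
step 6: (176552, 13423)  from 6·(29239,2223) + (1118,85)
step 7: (205791, 15646)  from 1·(176552,13423) + (29239,2223)
step 8: (382343, 29069)  from 1·(205791,15646) + (176552,13423)
step 9: (2499849, 190060)  from 6·(382343,29069) + (205791,15646)
fundamental: x₁=2499849, y₁=190060  (since 6249245022801 − 173·36122803600 = 1)

2499849 190060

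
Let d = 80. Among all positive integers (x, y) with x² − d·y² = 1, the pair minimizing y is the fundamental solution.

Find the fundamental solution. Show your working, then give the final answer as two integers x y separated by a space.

√80 → a₀=8, period (1,16); ℓ=2 even so k=1
step 0: (8, 1)  from 8·(1,0) + (0,1)
step 1: (9, 1)  from 1·(8,1) + (1,0)
fundamental: x₁=9, y₁=1  (since 81 − 80·1 = 1)

9 1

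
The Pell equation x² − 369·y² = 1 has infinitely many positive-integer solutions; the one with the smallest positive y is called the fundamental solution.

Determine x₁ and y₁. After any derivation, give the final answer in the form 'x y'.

√369 → a₀=19, period (4,1,3,2,7,4,7,2,3,1,4,38); ℓ=12 even so k=11
k=0  a_k=19  p_k/q_k = 19/1
…
k=3  a_k=3  p_k/q_k = 365/19
…
k=6  a_k=4  p_k/q_k = 25414/1323
…
k=9  a_k=3  p_k/q_k = 1364557/71036
k=10  a_k=1  p_k/q_k = 1758061/91521
k=11  a_k=4  p_k/q_k = 8396801/437120
→ (8396801, 437120).  Check: 8396801²=70506267033601, 369·437120²=70506267033600, difference 1.

8396801 437120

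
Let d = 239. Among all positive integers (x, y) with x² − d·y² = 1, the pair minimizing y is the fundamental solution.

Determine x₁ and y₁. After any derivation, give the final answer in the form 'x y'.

√239 = [15; 2,5,1,2,4,15,4,2,1,5,2,30, …], period ℓ=12 (even) → k=11
k=0  a_k=15  p_k/q_k = 15/1
…
k=2  a_k=5  p_k/q_k = 170/11
k=3  a_k=1  p_k/q_k = 201/13
k=4  a_k=2  p_k/q_k = 572/37
k=5  a_k=4  p_k/q_k = 2489/161
…
k=7  a_k=4  p_k/q_k = 154117/9969
k=8  a_k=2  p_k/q_k = 346141/22390
k=9  a_k=1  p_k/q_k = 500258/32359
k=10  a_k=5  p_k/q_k = 2847431/184185
k=11  a_k=2  p_k/q_k = 6195120/400729
(x₁, y₁) = (6195120, 400729);  6195120² − 239·400729² = 1 ✓

6195120 400729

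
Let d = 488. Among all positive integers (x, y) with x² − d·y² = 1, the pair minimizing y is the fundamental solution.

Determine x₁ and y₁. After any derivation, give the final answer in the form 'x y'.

√488 = [22; 11,44, …], period ℓ=2 (even) → k=1
step 0: (22, 1)  from 22·(1,0) + (0,1)
step 1: (243, 11)  from 11·(22,1) + (1,0)
fundamental: x₁=243, y₁=11  (since 59049 − 488·121 = 1)

243 11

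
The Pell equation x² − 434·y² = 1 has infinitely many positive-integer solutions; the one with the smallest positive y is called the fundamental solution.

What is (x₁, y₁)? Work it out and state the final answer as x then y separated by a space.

[20; 1,4,1,40] for √434; ℓ=4 ⇒ convergent index 3
k=0  a_k=20  p_k/q_k = 20/1
…
k=2  a_k=4  p_k/q_k = 104/5
k=3  a_k=1  p_k/q_k = 125/6
→ (125, 6).  Check: 125²=15625, 434·6²=15624, difference 1.

125 6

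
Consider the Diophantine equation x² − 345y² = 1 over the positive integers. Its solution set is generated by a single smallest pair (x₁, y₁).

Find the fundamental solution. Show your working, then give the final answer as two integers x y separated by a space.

d=345: √d = [18; 1,1,2,1,6,1,2,1,1,36] (ℓ=10, even), read p_9/q_9
i=0: a=18 ⇒ p=18, q=1
i=1: a=1 ⇒ p=19, q=1
i=2: a=1 ⇒ p=37, q=2
i=3: a=2 ⇒ p=93, q=5
i=4: a=1 ⇒ p=130, q=7
…
i=6: a=1 ⇒ p=1003, q=54
…
i=8: a=1 ⇒ p=3882, q=209
i=9: a=1 ⇒ p=6761, q=364
fundamental: x₁=6761, y₁=364  (since 45711121 − 345·132496 = 1)

6761 364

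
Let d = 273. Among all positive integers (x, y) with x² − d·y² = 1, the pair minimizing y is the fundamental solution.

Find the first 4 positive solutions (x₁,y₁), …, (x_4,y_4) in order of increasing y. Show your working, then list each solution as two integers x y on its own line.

727 44
1057057 63976
1536960151 93021060
2234739002497 135252557264

√273 = [16; 1,1,10,1,1,32, …], period ℓ=6 (even) → k=5
i=0: a=16 ⇒ p=16, q=1
i=1: a=1 ⇒ p=17, q=1
…
i=4: a=1 ⇒ p=380, q=23
i=5: a=1 ⇒ p=727, q=44
(x₁, y₁) = (727, 44);  727² − 273·44² = 1 ✓
(727+44√273)^2 = 1057057 + 63976√273
(727+44√273)^3 = 1536960151 + 93021060√273
(727+44√273)^4 = 2234739002497 + 135252557264√273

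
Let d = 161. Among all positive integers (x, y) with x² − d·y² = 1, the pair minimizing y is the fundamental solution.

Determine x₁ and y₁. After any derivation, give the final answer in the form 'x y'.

11775 928

d=161: √d = [12; 1,2,4,1,2,1,4,2,1,24] (ℓ=10, even), read p_9/q_9
step 0: (12, 1)  from 12·(1,0) + (0,1)
step 1: (13, 1)  from 1·(12,1) + (1,0)
…
step 8: (8108, 639)  from 2·(3667,289) + (774,61)
step 9: (11775, 928)  from 1·(8108,639) + (3667,289)
(x₁, y₁) = (11775, 928);  11775² − 161·928² = 1 ✓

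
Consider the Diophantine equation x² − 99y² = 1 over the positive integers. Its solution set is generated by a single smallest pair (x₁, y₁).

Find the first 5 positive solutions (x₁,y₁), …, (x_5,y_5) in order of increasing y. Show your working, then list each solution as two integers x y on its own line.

[9; 1,18] for √99; ℓ=2 ⇒ convergent index 1
i=0: a=9 ⇒ p=9, q=1
i=1: a=1 ⇒ p=10, q=1
→ (10, 1).  Check: 10²=100, 99·1²=99, difference 1.
k=2:  x_2 = 10·10+99·1·1 = 199,  y_2 = 10·1+1·10 = 20
k=3:  x_3 = 10·199+99·1·20 = 3970,  y_3 = 10·20+1·199 = 399
k=4:  x_4 = 10·3970+99·1·399 = 79201,  y_4 = 10·399+1·3970 = 7960
k=5:  x_5 = 10·79201+99·1·7960 = 1580050,  y_5 = 10·7960+1·79201 = 158801

10 1
199 20
3970 399
79201 7960
1580050 158801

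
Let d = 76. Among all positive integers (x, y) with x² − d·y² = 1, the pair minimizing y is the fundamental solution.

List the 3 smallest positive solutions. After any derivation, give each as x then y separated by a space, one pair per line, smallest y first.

57799 6630
6681448801 766414740
772362118440199 88596011107890

d=76: √d = [8; 1,2,1,1,5,4,5,1,1,2,1,16] (ℓ=12, even), read p_11/q_11
k=0  a_k=8  p_k/q_k = 8/1
…
k=7  a_k=5  p_k/q_k = 7445/854
k=8  a_k=1  p_k/q_k = 8866/1017
k=9  a_k=1  p_k/q_k = 16311/1871
k=10  a_k=2  p_k/q_k = 41488/4759
k=11  a_k=1  p_k/q_k = 57799/6630
(x₁, y₁) = (57799, 6630);  57799² − 76·6630² = 1 ✓
k=2:  x_2 = 57799·57799+76·6630·6630 = 6681448801,  y_2 = 57799·6630+6630·57799 = 766414740
k=3:  x_3 = 57799·6681448801+76·6630·766414740 = 772362118440199,  y_3 = 57799·766414740+6630·6681448801 = 88596011107890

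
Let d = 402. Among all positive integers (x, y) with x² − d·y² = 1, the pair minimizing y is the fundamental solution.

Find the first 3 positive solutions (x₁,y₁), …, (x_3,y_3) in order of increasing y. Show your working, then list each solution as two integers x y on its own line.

401 20
321601 16040
257923601 12864060

√402 = [20; 20,40, …], period ℓ=2 (even) → k=1
step 0: (20, 1)  from 20·(1,0) + (0,1)
step 1: (401, 20)  from 20·(20,1) + (1,0)
(x₁, y₁) = (401, 20);  401² − 402·20² = 1 ✓
k=2:  x_2 = 401·401+402·20·20 = 321601,  y_2 = 401·20+20·401 = 16040
k=3:  x_3 = 401·321601+402·20·16040 = 257923601,  y_3 = 401·16040+20·321601 = 12864060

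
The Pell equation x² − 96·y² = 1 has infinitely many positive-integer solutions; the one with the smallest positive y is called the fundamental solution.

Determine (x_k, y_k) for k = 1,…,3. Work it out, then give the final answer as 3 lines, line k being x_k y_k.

49 5
4801 490
470449 48015

√96 = [9; 1,3,1,18, …], period ℓ=4 (even) → k=3
a_0=9:  p_0=9·1+0=9,  q_0=9·0+1=1
a_1=1:  p_1=1·9+1=10,  q_1=1·1+0=1
a_2=3:  p_2=3·10+9=39,  q_2=3·1+1=4
a_3=1:  p_3=1·39+10=49,  q_3=1·4+1=5
(x₁, y₁) = (49, 5);  49² − 96·5² = 1 ✓
k=2:  x_2 = 49·49+96·5·5 = 4801,  y_2 = 49·5+5·49 = 490
k=3:  x_3 = 49·4801+96·5·490 = 470449,  y_3 = 49·490+5·4801 = 48015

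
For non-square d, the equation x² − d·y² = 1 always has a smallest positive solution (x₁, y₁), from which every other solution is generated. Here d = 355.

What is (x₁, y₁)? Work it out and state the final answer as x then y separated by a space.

√355 = [18; 1,5,3,3,1,6,1,3,3,5,1,36, …], period ℓ=12 (even) → k=11
i=0: a=18 ⇒ p=18, q=1
i=1: a=1 ⇒ p=19, q=1
…
i=3: a=3 ⇒ p=358, q=19
i=4: a=3 ⇒ p=1187, q=63
i=5: a=1 ⇒ p=1545, q=82
i=6: a=6 ⇒ p=10457, q=555
…
i=8: a=3 ⇒ p=46463, q=2466
i=9: a=3 ⇒ p=151391, q=8035
i=10: a=5 ⇒ p=803418, q=42641
i=11: a=1 ⇒ p=954809, q=50676
(x₁, y₁) = (954809, 50676);  954809² − 355·50676² = 1 ✓

954809 50676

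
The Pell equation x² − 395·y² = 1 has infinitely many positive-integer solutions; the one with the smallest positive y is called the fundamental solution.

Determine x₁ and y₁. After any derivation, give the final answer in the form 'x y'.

√395 → a₀=19, period (1,6,1,38); ℓ=4 even so k=3
i=0: a=19 ⇒ p=19, q=1
i=1: a=1 ⇒ p=20, q=1
i=2: a=6 ⇒ p=139, q=7
i=3: a=1 ⇒ p=159, q=8
→ (159, 8).  Check: 159²=25281, 395·8²=25280, difference 1.

159 8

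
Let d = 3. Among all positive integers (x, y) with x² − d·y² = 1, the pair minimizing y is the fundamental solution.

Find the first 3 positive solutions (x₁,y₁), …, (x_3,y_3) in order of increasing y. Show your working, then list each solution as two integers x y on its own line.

2 1
7 4
26 15

√3 = [1; 1,2, …], period ℓ=2 (even) → k=1
a_0=1:  p_0=1·1+0=1,  q_0=1·0+1=1
a_1=1:  p_1=1·1+1=2,  q_1=1·1+0=1
→ (2, 1).  Check: 2²=4, 3·1²=3, difference 1.
n=2: (2,1)∘(2,1) = (2·2+3·1·1, 2·1+1·2) = (7,4)
n=3: (7,4)∘(2,1) = (2·7+3·1·4, 2·4+1·7) = (26,15)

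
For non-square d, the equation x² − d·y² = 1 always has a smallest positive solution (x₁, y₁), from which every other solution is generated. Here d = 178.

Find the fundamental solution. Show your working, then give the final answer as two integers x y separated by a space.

1601 120

√178 = [13; 2,1,12,1,2,26, …], period ℓ=6 (even) → k=5
step 0: (13, 1)  from 13·(1,0) + (0,1)
step 1: (27, 2)  from 2·(13,1) + (1,0)
…
step 3: (507, 38)  from 12·(40,3) + (27,2)
step 4: (547, 41)  from 1·(507,38) + (40,3)
step 5: (1601, 120)  from 2·(547,41) + (507,38)
(x₁, y₁) = (1601, 120);  1601² − 178·120² = 1 ✓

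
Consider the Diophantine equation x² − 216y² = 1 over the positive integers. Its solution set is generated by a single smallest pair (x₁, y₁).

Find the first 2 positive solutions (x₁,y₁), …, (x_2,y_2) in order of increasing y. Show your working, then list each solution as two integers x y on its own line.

√216 → a₀=14, period (1,2,3,2,1,28); ℓ=6 even so k=5
step 0: (14, 1)  from 14·(1,0) + (0,1)
…
step 4: (338, 23)  from 2·(147,10) + (44,3)
step 5: (485, 33)  from 1·(338,23) + (147,10)
→ (485, 33).  Check: 485²=235225, 216·33²=235224, difference 1.
n=2: (485,33)∘(485,33) = (485·485+216·33·33, 485·33+33·485) = (470449,32010)

485 33
470449 32010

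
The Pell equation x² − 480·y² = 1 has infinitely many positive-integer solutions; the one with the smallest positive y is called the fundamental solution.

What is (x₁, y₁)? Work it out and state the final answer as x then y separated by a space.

241 11

√480 → a₀=21, period (1,9,1,42); ℓ=4 even so k=3
i=0: a=21 ⇒ p=21, q=1
i=1: a=1 ⇒ p=22, q=1
i=2: a=9 ⇒ p=219, q=10
i=3: a=1 ⇒ p=241, q=11
fundamental: x₁=241, y₁=11  (since 58081 − 480·121 = 1)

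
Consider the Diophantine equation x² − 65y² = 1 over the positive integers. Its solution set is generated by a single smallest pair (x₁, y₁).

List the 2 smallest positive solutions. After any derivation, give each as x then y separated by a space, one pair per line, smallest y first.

√65 → a₀=8, period (16); ℓ=1 odd so k=1
step 0: (8, 1)  from 8·(1,0) + (0,1)
step 1: (129, 16)  from 16·(8,1) + (1,0)
(x₁, y₁) = (129, 16);  129² − 65·16² = 1 ✓
k=2:  x_2 = 129·129+65·16·16 = 33281,  y_2 = 129·16+16·129 = 4128

129 16
33281 4128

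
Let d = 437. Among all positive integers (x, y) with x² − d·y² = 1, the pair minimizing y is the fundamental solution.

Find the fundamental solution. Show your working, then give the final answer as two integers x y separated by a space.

4599 220

[20; 1,9,2,9,1,40] for √437; ℓ=6 ⇒ convergent index 5
i=0: a=20 ⇒ p=20, q=1
i=1: a=1 ⇒ p=21, q=1
…
i=3: a=2 ⇒ p=439, q=21
i=4: a=9 ⇒ p=4160, q=199
i=5: a=1 ⇒ p=4599, q=220
(x₁, y₁) = (4599, 220);  4599² − 437·220² = 1 ✓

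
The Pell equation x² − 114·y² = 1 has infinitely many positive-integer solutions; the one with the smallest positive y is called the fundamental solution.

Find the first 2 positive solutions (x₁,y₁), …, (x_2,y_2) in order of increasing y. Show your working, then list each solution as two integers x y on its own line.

1025 96
2101249 196800

[10; 1,2,10,2,1,20] for √114; ℓ=6 ⇒ convergent index 5
step 0: (10, 1)  from 10·(1,0) + (0,1)
step 1: (11, 1)  from 1·(10,1) + (1,0)
…
step 3: (331, 31)  from 10·(32,3) + (11,1)
step 4: (694, 65)  from 2·(331,31) + (32,3)
step 5: (1025, 96)  from 1·(694,65) + (331,31)
fundamental: x₁=1025, y₁=96  (since 1050625 − 114·9216 = 1)
k=2:  x_2 = 1025·1025+114·96·96 = 2101249,  y_2 = 1025·96+96·1025 = 196800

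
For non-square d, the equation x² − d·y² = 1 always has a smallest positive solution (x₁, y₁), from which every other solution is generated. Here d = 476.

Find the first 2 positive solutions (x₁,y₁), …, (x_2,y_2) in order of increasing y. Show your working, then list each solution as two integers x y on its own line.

√476 → a₀=21, period (1,4,2,10,2,4,1,42); ℓ=8 even so k=7
a_0=21:  p_0=21·1+0=21,  q_0=21·0+1=1
a_1=1:  p_1=1·21+1=22,  q_1=1·1+0=1
a_2=4:  p_2=4·22+21=109,  q_2=4·1+1=5
a_3=2:  p_3=2·109+22=240,  q_3=2·5+1=11
…
a_5=2:  p_5=2·2509+240=5258,  q_5=2·115+11=241
a_6=4:  p_6=4·5258+2509=23541,  q_6=4·241+115=1079
a_7=1:  p_7=1·23541+5258=28799,  q_7=1·1079+241=1320
fundamental: x₁=28799, y₁=1320  (since 829382401 − 476·1742400 = 1)
k=2:  x_2 = 28799·28799+476·1320·1320 = 1658764801,  y_2 = 28799·1320+1320·28799 = 76029360

28799 1320
1658764801 76029360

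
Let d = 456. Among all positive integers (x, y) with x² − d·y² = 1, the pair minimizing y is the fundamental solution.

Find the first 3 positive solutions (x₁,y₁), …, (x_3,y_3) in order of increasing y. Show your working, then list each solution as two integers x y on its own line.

1025 48
2101249 98400
4307559425 201719952

√456 = [21; 2,1,4,1,2,42, …], period ℓ=6 (even) → k=5
i=0: a=21 ⇒ p=21, q=1
i=1: a=2 ⇒ p=43, q=2
…
i=4: a=1 ⇒ p=363, q=17
i=5: a=2 ⇒ p=1025, q=48
(x₁, y₁) = (1025, 48);  1025² − 456·48² = 1 ✓
(1025+48√456)^2 = 2101249 + 98400√456
(1025+48√456)^3 = 4307559425 + 201719952√456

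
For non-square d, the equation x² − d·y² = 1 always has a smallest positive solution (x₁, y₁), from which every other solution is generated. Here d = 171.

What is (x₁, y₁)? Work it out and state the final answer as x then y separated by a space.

170 13

[13; 13,26] for √171; ℓ=2 ⇒ convergent index 1
k=0  a_k=13  p_k/q_k = 13/1
k=1  a_k=13  p_k/q_k = 170/13
fundamental: x₁=170, y₁=13  (since 28900 − 171·169 = 1)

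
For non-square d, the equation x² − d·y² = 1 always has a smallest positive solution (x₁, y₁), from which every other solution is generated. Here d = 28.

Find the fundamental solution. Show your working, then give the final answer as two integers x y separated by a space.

127 24

√28 → a₀=5, period (3,2,3,10); ℓ=4 even so k=3
k=0  a_k=5  p_k/q_k = 5/1
…
k=2  a_k=2  p_k/q_k = 37/7
k=3  a_k=3  p_k/q_k = 127/24
fundamental: x₁=127, y₁=24  (since 16129 − 28·576 = 1)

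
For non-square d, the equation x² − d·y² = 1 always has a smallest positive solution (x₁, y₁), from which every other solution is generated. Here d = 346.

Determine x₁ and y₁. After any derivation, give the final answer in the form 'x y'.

17299 930

√346 = [18; 1,1,1,1,36, …], period ℓ=5 (odd) → k=9
i=0: a=18 ⇒ p=18, q=1
i=1: a=1 ⇒ p=19, q=1
i=2: a=1 ⇒ p=37, q=2
i=3: a=1 ⇒ p=56, q=3
…
i=5: a=36 ⇒ p=3404, q=183
i=6: a=1 ⇒ p=3497, q=188
i=7: a=1 ⇒ p=6901, q=371
i=8: a=1 ⇒ p=10398, q=559
i=9: a=1 ⇒ p=17299, q=930
→ (17299, 930).  Check: 17299²=299255401, 346·930²=299255400, difference 1.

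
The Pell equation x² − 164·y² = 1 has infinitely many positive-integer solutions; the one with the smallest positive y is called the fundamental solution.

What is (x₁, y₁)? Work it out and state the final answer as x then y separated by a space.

2049 160

√164 = [12; 1,4,6,4,1,24, …], period ℓ=6 (even) → k=5
a_0=12:  p_0=12·1+0=12,  q_0=12·0+1=1
a_1=1:  p_1=1·12+1=13,  q_1=1·1+0=1
…
a_3=6:  p_3=6·64+13=397,  q_3=6·5+1=31
a_4=4:  p_4=4·397+64=1652,  q_4=4·31+5=129
a_5=1:  p_5=1·1652+397=2049,  q_5=1·129+31=160
→ (2049, 160).  Check: 2049²=4198401, 164·160²=4198400, difference 1.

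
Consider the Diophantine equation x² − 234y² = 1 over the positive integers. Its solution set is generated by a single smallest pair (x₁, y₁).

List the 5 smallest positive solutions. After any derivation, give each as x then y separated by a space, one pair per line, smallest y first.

√234 = [15; 3,2,1,2,1,2,3,30, …], period ℓ=8 (even) → k=7
i=0: a=15 ⇒ p=15, q=1
…
i=2: a=2 ⇒ p=107, q=7
i=3: a=1 ⇒ p=153, q=10
i=4: a=2 ⇒ p=413, q=27
i=5: a=1 ⇒ p=566, q=37
i=6: a=2 ⇒ p=1545, q=101
i=7: a=3 ⇒ p=5201, q=340
→ (5201, 340).  Check: 5201²=27050401, 234·340²=27050400, difference 1.
k=2:  x_2 = 5201·5201+234·340·340 = 54100801,  y_2 = 5201·340+340·5201 = 3536680
k=3:  x_3 = 5201·54100801+234·340·3536680 = 562756526801,  y_3 = 5201·3536680+340·54100801 = 36788545020
k=4:  x_4 = 5201·562756526801+234·340·36788545020 = 5853793337683201,  y_4 = 5201·36788545020+340·562756526801 = 382674441761360
k=5:  x_5 = 5201·5853793337683201+234·340·382674441761360 = 60891157735824130001,  y_5 = 5201·382674441761360+340·5853793337683201 = 3980579506413121700

5201 340
54100801 3536680
562756526801 36788545020
5853793337683201 382674441761360
60891157735824130001 3980579506413121700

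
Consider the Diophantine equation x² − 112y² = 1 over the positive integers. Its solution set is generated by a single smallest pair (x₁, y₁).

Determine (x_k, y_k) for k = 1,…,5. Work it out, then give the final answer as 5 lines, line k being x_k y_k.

√112 → a₀=10, period (1,1,2,1,1,20); ℓ=6 even so k=5
a_0=10:  p_0=10·1+0=10,  q_0=10·0+1=1
a_1=1:  p_1=1·10+1=11,  q_1=1·1+0=1
a_2=1:  p_2=1·11+10=21,  q_2=1·1+1=2
a_3=2:  p_3=2·21+11=53,  q_3=2·2+1=5
a_4=1:  p_4=1·53+21=74,  q_4=1·5+2=7
a_5=1:  p_5=1·74+53=127,  q_5=1·7+5=12
fundamental: x₁=127, y₁=12  (since 16129 − 112·144 = 1)
n=2: (127,12)∘(127,12) = (127·127+112·12·12, 127·12+12·127) = (32257,3048)
n=3: (32257,3048)∘(127,12) = (127·32257+112·12·3048, 127·3048+12·32257) = (8193151,774180)
n=4: (8193151,774180)∘(127,12) = (127·8193151+112·12·774180, 127·774180+12·8193151) = (2081028097,196638672)
n=5: (2081028097,196638672)∘(127,12) = (127·2081028097+112·12·196638672, 127·196638672+12·2081028097) = (528572943487,49945448508)

127 12
32257 3048
8193151 774180
2081028097 196638672
528572943487 49945448508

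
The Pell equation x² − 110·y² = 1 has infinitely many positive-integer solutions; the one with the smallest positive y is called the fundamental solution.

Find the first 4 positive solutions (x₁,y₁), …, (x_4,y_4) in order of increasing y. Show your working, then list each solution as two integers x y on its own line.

21 2
881 84
36981 3526
1552321 148008

√110 → a₀=10, period (2,20); ℓ=2 even so k=1
k=0  a_k=10  p_k/q_k = 10/1
k=1  a_k=2  p_k/q_k = 21/2
fundamental: x₁=21, y₁=2  (since 441 − 110·4 = 1)
(21+2√110)^2 = 881 + 84√110
(21+2√110)^3 = 36981 + 3526√110
(21+2√110)^4 = 1552321 + 148008√110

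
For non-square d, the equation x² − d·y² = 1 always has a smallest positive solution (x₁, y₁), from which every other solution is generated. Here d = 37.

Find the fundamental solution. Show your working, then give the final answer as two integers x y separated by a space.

73 12

d=37: √d = [6; 12] (ℓ=1, odd), read p_1/q_1
i=0: a=6 ⇒ p=6, q=1
i=1: a=12 ⇒ p=73, q=12
(x₁, y₁) = (73, 12);  73² − 37·12² = 1 ✓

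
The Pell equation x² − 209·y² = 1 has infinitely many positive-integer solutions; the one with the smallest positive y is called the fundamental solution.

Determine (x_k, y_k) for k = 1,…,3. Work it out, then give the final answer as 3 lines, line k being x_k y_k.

46551 3220
4333991201 299788440
403503248748951 27910903337660

√209 → a₀=14, period (2,5,3,2,3,5,2,28); ℓ=8 even so k=7
step 0: (14, 1)  from 14·(1,0) + (0,1)
step 1: (29, 2)  from 2·(14,1) + (1,0)
step 2: (159, 11)  from 5·(29,2) + (14,1)
step 3: (506, 35)  from 3·(159,11) + (29,2)
step 4: (1171, 81)  from 2·(506,35) + (159,11)
step 5: (4019, 278)  from 3·(1171,81) + (506,35)
step 6: (21266, 1471)  from 5·(4019,278) + (1171,81)
step 7: (46551, 3220)  from 2·(21266,1471) + (4019,278)
fundamental: x₁=46551, y₁=3220  (since 2166995601 − 209·10368400 = 1)
n=2: (46551,3220)∘(46551,3220) = (46551·46551+209·3220·3220, 46551·3220+3220·46551) = (4333991201,299788440)
n=3: (4333991201,299788440)∘(46551,3220) = (46551·4333991201+209·3220·299788440, 46551·299788440+3220·4333991201) = (403503248748951,27910903337660)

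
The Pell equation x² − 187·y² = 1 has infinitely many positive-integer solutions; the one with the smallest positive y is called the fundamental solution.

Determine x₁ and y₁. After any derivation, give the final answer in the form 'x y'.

1682 123

√187 → a₀=13, period (1,2,13,2,1,26); ℓ=6 even so k=5
i=0: a=13 ⇒ p=13, q=1
…
i=3: a=13 ⇒ p=547, q=40
i=4: a=2 ⇒ p=1135, q=83
i=5: a=1 ⇒ p=1682, q=123
(x₁, y₁) = (1682, 123);  1682² − 187·123² = 1 ✓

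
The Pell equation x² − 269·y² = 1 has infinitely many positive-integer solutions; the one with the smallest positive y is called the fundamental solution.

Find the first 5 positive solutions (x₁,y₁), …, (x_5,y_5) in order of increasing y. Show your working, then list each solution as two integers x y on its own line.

13449 820
361751201 22056360
9730383791049 593271970460
261727862849884801 15957829439376720
7039956045205817586249 429233695667083044100

[16; 2,2,32] for √269; ℓ=3 ⇒ convergent index 5
a_0=16:  p_0=16·1+0=16,  q_0=16·0+1=1
…
a_2=2:  p_2=2·33+16=82,  q_2=2·2+1=5
a_3=32:  p_3=32·82+33=2657,  q_3=32·5+2=162
a_4=2:  p_4=2·2657+82=5396,  q_4=2·162+5=329
a_5=2:  p_5=2·5396+2657=13449,  q_5=2·329+162=820
(x₁, y₁) = (13449, 820);  13449² − 269·820² = 1 ✓
(13449+820√269)^2 = 361751201 + 22056360√269
(13449+820√269)^3 = 9730383791049 + 593271970460√269
(13449+820√269)^4 = 261727862849884801 + 15957829439376720√269
(13449+820√269)^5 = 7039956045205817586249 + 429233695667083044100√269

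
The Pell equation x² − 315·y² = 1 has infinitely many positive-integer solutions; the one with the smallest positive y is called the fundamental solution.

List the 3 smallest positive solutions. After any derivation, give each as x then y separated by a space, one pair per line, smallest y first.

71 4
10081 568
1431431 80652

√315 → a₀=17, period (1,2,1,34); ℓ=4 even so k=3
i=0: a=17 ⇒ p=17, q=1
i=1: a=1 ⇒ p=18, q=1
i=2: a=2 ⇒ p=53, q=3
i=3: a=1 ⇒ p=71, q=4
→ (71, 4).  Check: 71²=5041, 315·4²=5040, difference 1.
k=2:  x_2 = 71·71+315·4·4 = 10081,  y_2 = 71·4+4·71 = 568
k=3:  x_3 = 71·10081+315·4·568 = 1431431,  y_3 = 71·568+4·10081 = 80652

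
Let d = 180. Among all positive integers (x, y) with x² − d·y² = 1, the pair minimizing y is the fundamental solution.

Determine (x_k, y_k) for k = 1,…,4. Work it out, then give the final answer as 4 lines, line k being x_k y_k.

d=180: √d = [13; 2,2,2,26] (ℓ=4, even), read p_3/q_3
a_0=13:  p_0=13·1+0=13,  q_0=13·0+1=1
a_1=2:  p_1=2·13+1=27,  q_1=2·1+0=2
a_2=2:  p_2=2·27+13=67,  q_2=2·2+1=5
a_3=2:  p_3=2·67+27=161,  q_3=2·5+2=12
→ (161, 12).  Check: 161²=25921, 180·12²=25920, difference 1.
(x_2, y_2) = (161·161 + 180·12·12, 161·12 + 12·161) = (51841, 3864)
(x_3, y_3) = (161·51841 + 180·12·3864, 161·3864 + 12·51841) = (16692641, 1244196)
(x_4, y_4) = (161·16692641 + 180·12·1244196, 161·1244196 + 12·16692641) = (5374978561, 400627248)

161 12
51841 3864
16692641 1244196
5374978561 400627248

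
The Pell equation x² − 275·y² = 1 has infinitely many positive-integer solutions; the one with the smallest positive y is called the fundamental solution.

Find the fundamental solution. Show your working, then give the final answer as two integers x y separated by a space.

199 12

√275 → a₀=16, period (1,1,2,1,1,32); ℓ=6 even so k=5
step 0: (16, 1)  from 16·(1,0) + (0,1)
…
step 4: (116, 7)  from 1·(83,5) + (33,2)
step 5: (199, 12)  from 1·(116,7) + (83,5)
→ (199, 12).  Check: 199²=39601, 275·12²=39600, difference 1.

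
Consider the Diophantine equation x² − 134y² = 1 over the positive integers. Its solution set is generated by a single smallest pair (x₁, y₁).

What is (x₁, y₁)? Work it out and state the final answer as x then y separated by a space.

[11; 1,1,2,1,3,…,1,1,22] for √134; ℓ=14 ⇒ convergent index 13
step 0: (11, 1)  from 11·(1,0) + (0,1)
step 1: (12, 1)  from 1·(11,1) + (1,0)
step 2: (23, 2)  from 1·(12,1) + (11,1)
…
step 4: (81, 7)  from 1·(58,5) + (23,2)
…
step 6: (382, 33)  from 1·(301,26) + (81,7)
step 7: (4121, 356)  from 10·(382,33) + (301,26)
step 8: (4503, 389)  from 1·(4121,356) + (382,33)
step 9: (17630, 1523)  from 3·(4503,389) + (4121,356)
…
step 11: (61896, 5347)  from 2·(22133,1912) + (17630,1523)
step 12: (84029, 7259)  from 1·(61896,5347) + (22133,1912)
step 13: (145925, 12606)  from 1·(84029,7259) + (61896,5347)
→ (145925, 12606).  Check: 145925²=21294105625, 134·12606²=21294105624, difference 1.

145925 12606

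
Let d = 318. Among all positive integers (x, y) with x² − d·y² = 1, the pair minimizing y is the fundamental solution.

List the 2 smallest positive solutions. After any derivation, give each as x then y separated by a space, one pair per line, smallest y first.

107 6
22897 1284

[17; 1,4,1,34] for √318; ℓ=4 ⇒ convergent index 3
step 0: (17, 1)  from 17·(1,0) + (0,1)
step 1: (18, 1)  from 1·(17,1) + (1,0)
step 2: (89, 5)  from 4·(18,1) + (17,1)
step 3: (107, 6)  from 1·(89,5) + (18,1)
fundamental: x₁=107, y₁=6  (since 11449 − 318·36 = 1)
(107+6√318)^2 = 22897 + 1284√318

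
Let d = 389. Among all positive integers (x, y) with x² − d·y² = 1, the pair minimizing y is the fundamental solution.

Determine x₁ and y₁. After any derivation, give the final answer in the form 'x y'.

[19; 1,2,1,1,1,1,2,1,38] for √389; ℓ=9 ⇒ convergent index 17
a_0=19:  p_0=19·1+0=19,  q_0=19·0+1=1
a_1=1:  p_1=1·19+1=20,  q_1=1·1+0=1
a_2=2:  p_2=2·20+19=59,  q_2=2·1+1=3
a_3=1:  p_3=1·59+20=79,  q_3=1·3+1=4
a_4=1:  p_4=1·79+59=138,  q_4=1·4+3=7
a_5=1:  p_5=1·138+79=217,  q_5=1·7+4=11
a_6=1:  p_6=1·217+138=355,  q_6=1·11+7=18
…
a_9=38:  p_9=38·1282+927=49643,  q_9=38·65+47=2517
a_10=1:  p_10=1·49643+1282=50925,  q_10=1·2517+65=2582
a_11=2:  p_11=2·50925+49643=151493,  q_11=2·2582+2517=7681
a_12=1:  p_12=1·151493+50925=202418,  q_12=1·7681+2582=10263
a_13=1:  p_13=1·202418+151493=353911,  q_13=1·10263+7681=17944
a_14=1:  p_14=1·353911+202418=556329,  q_14=1·17944+10263=28207
a_15=1:  p_15=1·556329+353911=910240,  q_15=1·28207+17944=46151
a_16=2:  p_16=2·910240+556329=2376809,  q_16=2·46151+28207=120509
a_17=1:  p_17=1·2376809+910240=3287049,  q_17=1·120509+46151=166660
→ (3287049, 166660).  Check: 3287049²=10804691128401, 389·166660²=10804691128400, difference 1.

3287049 166660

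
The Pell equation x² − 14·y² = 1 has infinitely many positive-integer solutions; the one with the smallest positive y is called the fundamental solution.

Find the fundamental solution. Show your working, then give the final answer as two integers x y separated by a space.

15 4

√14 = [3; 1,2,1,6, …], period ℓ=4 (even) → k=3
step 0: (3, 1)  from 3·(1,0) + (0,1)
…
step 2: (11, 3)  from 2·(4,1) + (3,1)
step 3: (15, 4)  from 1·(11,3) + (4,1)
fundamental: x₁=15, y₁=4  (since 225 − 14·16 = 1)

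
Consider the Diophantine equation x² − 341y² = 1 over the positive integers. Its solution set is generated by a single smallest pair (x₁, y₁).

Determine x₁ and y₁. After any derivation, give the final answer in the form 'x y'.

10626551 575460

[18; 2,6,1,8,2,…,6,2,36] for √341; ℓ=14 ⇒ convergent index 13
i=0: a=18 ⇒ p=18, q=1
…
i=4: a=8 ⇒ p=2456, q=133
i=5: a=2 ⇒ p=5189, q=281
i=6: a=1 ⇒ p=7645, q=414
i=7: a=2 ⇒ p=20479, q=1109
…
i=9: a=2 ⇒ p=76727, q=4155
i=10: a=8 ⇒ p=641940, q=34763
…
i=12: a=6 ⇒ p=4953942, q=268271
i=13: a=2 ⇒ p=10626551, q=575460
fundamental: x₁=10626551, y₁=575460  (since 112923586155601 − 341·331154211600 = 1)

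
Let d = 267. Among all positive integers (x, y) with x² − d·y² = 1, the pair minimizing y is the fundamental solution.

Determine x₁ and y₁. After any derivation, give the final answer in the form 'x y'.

√267 = [16; 2,1,15,1,2,32, …], period ℓ=6 (even) → k=5
i=0: a=16 ⇒ p=16, q=1
…
i=2: a=1 ⇒ p=49, q=3
…
i=4: a=1 ⇒ p=817, q=50
i=5: a=2 ⇒ p=2402, q=147
→ (2402, 147).  Check: 2402²=5769604, 267·147²=5769603, difference 1.

2402 147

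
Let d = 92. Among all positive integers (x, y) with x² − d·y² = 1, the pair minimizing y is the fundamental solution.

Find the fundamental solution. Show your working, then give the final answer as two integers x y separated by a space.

1151 120

√92 → a₀=9, period (1,1,2,4,2,1,1,18); ℓ=8 even so k=7
k=0  a_k=9  p_k/q_k = 9/1
k=1  a_k=1  p_k/q_k = 10/1
…
k=3  a_k=2  p_k/q_k = 48/5
k=4  a_k=4  p_k/q_k = 211/22
…
k=6  a_k=1  p_k/q_k = 681/71
k=7  a_k=1  p_k/q_k = 1151/120
fundamental: x₁=1151, y₁=120  (since 1324801 − 92·14400 = 1)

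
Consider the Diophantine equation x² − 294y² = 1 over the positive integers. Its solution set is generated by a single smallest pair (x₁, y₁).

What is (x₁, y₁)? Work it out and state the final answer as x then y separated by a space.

4801 280

√294 → a₀=17, period (6,1,4,1,6,34); ℓ=6 even so k=5
k=0  a_k=17  p_k/q_k = 17/1
…
k=2  a_k=1  p_k/q_k = 120/7
k=3  a_k=4  p_k/q_k = 583/34
k=4  a_k=1  p_k/q_k = 703/41
k=5  a_k=6  p_k/q_k = 4801/280
→ (4801, 280).  Check: 4801²=23049601, 294·280²=23049600, difference 1.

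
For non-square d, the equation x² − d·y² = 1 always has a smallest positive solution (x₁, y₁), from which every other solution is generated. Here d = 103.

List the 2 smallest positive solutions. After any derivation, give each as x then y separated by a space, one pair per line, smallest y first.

227528 22419
103537981567 10201900464

d=103: √d = [10; 6,1,2,1,1,9,1,1,2,1,6,20] (ℓ=12, even), read p_11/q_11
i=0: a=10 ⇒ p=10, q=1
i=1: a=6 ⇒ p=61, q=6
i=2: a=1 ⇒ p=71, q=7
i=3: a=2 ⇒ p=203, q=20
…
i=5: a=1 ⇒ p=477, q=47
i=6: a=9 ⇒ p=4567, q=450
…
i=8: a=1 ⇒ p=9611, q=947
i=9: a=2 ⇒ p=24266, q=2391
i=10: a=1 ⇒ p=33877, q=3338
i=11: a=6 ⇒ p=227528, q=22419
fundamental: x₁=227528, y₁=22419  (since 51768990784 − 103·502611561 = 1)
k=2:  x_2 = 227528·227528+103·22419·22419 = 103537981567,  y_2 = 227528·22419+22419·227528 = 10201900464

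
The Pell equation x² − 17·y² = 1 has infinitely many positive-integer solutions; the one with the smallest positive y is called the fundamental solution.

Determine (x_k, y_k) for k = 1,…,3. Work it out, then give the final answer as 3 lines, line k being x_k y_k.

33 8
2177 528
143649 34840

√17 → a₀=4, period (8); ℓ=1 odd so k=1
step 0: (4, 1)  from 4·(1,0) + (0,1)
step 1: (33, 8)  from 8·(4,1) + (1,0)
(x₁, y₁) = (33, 8);  33² − 17·8² = 1 ✓
(x_2, y_2) = (33·33 + 17·8·8, 33·8 + 8·33) = (2177, 528)
(x_3, y_3) = (33·2177 + 17·8·528, 33·528 + 8·2177) = (143649, 34840)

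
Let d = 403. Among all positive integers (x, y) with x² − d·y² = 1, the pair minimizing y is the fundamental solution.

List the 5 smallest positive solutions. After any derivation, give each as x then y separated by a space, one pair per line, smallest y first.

√403 → a₀=20, period (13,2,1,3,1,3,1,2,13,40); ℓ=10 even so k=9
k=0  a_k=20  p_k/q_k = 20/1
k=1  a_k=13  p_k/q_k = 261/13
k=2  a_k=2  p_k/q_k = 542/27
…
k=4  a_k=3  p_k/q_k = 2951/147
k=5  a_k=1  p_k/q_k = 3754/187
k=6  a_k=3  p_k/q_k = 14213/708
…
k=8  a_k=2  p_k/q_k = 50147/2498
k=9  a_k=13  p_k/q_k = 669878/33369
fundamental: x₁=669878, y₁=33369  (since 448736534884 − 403·1113490161 = 1)
(669878+33369√403)^2 = 897473069767 + 44706317964√403
(669878+33369√403)^3 = 1202394930058086974 + 59895557730143415√403
(669878+33369√403)^4 = 1610915821914004898868577 + 80245432842261314788776√403
(669878+33369√403)^5 = 2158234137903017152358511160238 + 107509300122956754498421235241√403

669878 33369
897473069767 44706317964
1202394930058086974 59895557730143415
1610915821914004898868577 80245432842261314788776
2158234137903017152358511160238 107509300122956754498421235241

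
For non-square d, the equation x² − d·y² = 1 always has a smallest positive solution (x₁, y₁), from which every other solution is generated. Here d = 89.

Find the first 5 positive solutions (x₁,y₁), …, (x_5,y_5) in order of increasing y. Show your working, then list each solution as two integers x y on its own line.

[9; 2,3,3,2,18] for √89; ℓ=5 ⇒ convergent index 9
step 0: (9, 1)  from 9·(1,0) + (0,1)
…
step 2: (66, 7)  from 3·(19,2) + (9,1)
step 3: (217, 23)  from 3·(66,7) + (19,2)
…
step 8: (216991, 23001)  from 3·(66019,6998) + (18934,2007)
step 9: (500001, 53000)  from 2·(216991,23001) + (66019,6998)
→ (500001, 53000).  Check: 500001²=250001000001, 89·53000²=250001000000, difference 1.
(x_2, y_2) = (500001·500001 + 89·53000·53000, 500001·53000 + 53000·500001) = (500002000001, 53000106000)
(x_3, y_3) = (500001·500002000001 + 89·53000·53000106000, 500001·53000106000 + 53000·500002000001) = (500003000004500001, 53000212000159000)
(x_4, y_4) = (500001·500003000004500001 + 89·53000·53000212000159000, 500001·53000212000159000 + 53000·500003000004500001) = (500004000010000008000001, 53000318000530000212000)
(x_5, y_5) = (500001·500004000010000008000001 + 89·53000·53000318000530000212000, 500001·53000318000530000212000 + 53000·500004000010000008000001) = (500005000017500025000012500001, 53000424001113001060000265000)

500001 53000
500002000001 53000106000
500003000004500001 53000212000159000
500004000010000008000001 53000318000530000212000
500005000017500025000012500001 53000424001113001060000265000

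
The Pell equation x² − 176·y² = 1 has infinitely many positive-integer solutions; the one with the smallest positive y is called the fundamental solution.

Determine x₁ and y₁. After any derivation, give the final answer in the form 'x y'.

199 15

[13; 3,1,3,26] for √176; ℓ=4 ⇒ convergent index 3
i=0: a=13 ⇒ p=13, q=1
i=1: a=3 ⇒ p=40, q=3
i=2: a=1 ⇒ p=53, q=4
i=3: a=3 ⇒ p=199, q=15
→ (199, 15).  Check: 199²=39601, 176·15²=39600, difference 1.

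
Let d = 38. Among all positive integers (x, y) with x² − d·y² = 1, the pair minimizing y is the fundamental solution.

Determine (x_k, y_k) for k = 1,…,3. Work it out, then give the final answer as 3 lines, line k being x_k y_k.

√38 → a₀=6, period (6,12); ℓ=2 even so k=1
step 0: (6, 1)  from 6·(1,0) + (0,1)
step 1: (37, 6)  from 6·(6,1) + (1,0)
fundamental: x₁=37, y₁=6  (since 1369 − 38·36 = 1)
n=2: (37,6)∘(37,6) = (37·37+38·6·6, 37·6+6·37) = (2737,444)
n=3: (2737,444)∘(37,6) = (37·2737+38·6·444, 37·444+6·2737) = (202501,32850)

37 6
2737 444
202501 32850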